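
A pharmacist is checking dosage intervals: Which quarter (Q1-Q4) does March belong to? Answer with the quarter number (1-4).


Month: March (month 3)
Q1: January-March (months 1-3)
Q2: April-June (months 4-6)
Q3: July-September (months 7-9)
Q4: October-December (months 10-12)
Month 3 falls in Q1

1


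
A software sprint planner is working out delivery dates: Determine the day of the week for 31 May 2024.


Date: 2024-05-31
January 1, 2024 is a Monday
Day of year: 152
Offset from Jan 1: 151 days
151 mod 7 = 4
Result: Friday

Friday


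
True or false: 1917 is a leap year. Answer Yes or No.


Year: 1917
Divisible by 4? 1917 / 4 = 479.25 -> No
Not divisible by 4, so NOT a leap year

No


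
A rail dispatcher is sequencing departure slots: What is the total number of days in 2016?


Year: 2016
Check leap year rules:
Divisible by 4? Yes
Divisible by 100? No
2016 is a leap year
Days: 366

366


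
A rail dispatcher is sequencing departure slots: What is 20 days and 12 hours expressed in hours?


Days: 20
Extra hours: 12
Hours per day: 24
Days to hours: 20 x 24 = 480
Total: 480 + 12 = 492

492


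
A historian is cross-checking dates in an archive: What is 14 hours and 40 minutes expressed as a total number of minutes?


Hours: 14
Minutes: 40
Convert hours to minutes: 14 x 60 = 840
Add remaining minutes: 840 + 40 = 880

880


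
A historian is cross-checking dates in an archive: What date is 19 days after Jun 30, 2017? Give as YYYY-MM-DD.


Start: 2017-06-30
Adding 19 days
Days remaining in June: 0
After June: 19 days still to add
July 2017 has 31 days, need 19
Result: 2017-07-19

2017-07-19


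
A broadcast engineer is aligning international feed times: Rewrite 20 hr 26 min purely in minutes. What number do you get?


Hours: 20
Extra minutes: 26
Minutes per hour: 60
Hours to minutes: 20 x 60 = 1200
Total: 1200 + 26 = 1226

1226


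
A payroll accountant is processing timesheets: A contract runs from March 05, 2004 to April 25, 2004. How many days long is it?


Start date: 2004-03-05
End date: 2004-04-25
Mar 2004: +27 days
Apr 2004: +24 days
Total: 51 days

51


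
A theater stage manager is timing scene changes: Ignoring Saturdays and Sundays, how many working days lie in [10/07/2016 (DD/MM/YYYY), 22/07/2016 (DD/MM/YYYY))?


Start: 2016-07-10 (Sunday)
End (exclusive): 2016-07-22 (Friday)
Total calendar days: 12
Full weeks: 12 // 7 = 1 -> 5 weekdays
Remaining 5 days starting on Sunday:
  Sun(-), Mon(w), Tue(w), Wed(w), Thu(w) -> 4 weekdays
Total business days: 5 + 4 = 9

9


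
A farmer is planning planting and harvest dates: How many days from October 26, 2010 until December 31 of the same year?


Start: October 26, 2010
End: December 31, 2010
Days left in October: 5
November: 30
December: 31
Sum of remaining months: 61
Total: 5 + 61 = 66

66


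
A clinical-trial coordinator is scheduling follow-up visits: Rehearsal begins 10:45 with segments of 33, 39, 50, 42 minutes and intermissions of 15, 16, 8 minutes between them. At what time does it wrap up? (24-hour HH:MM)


Start: 10:45 = 645 min from midnight
  after task 1 (33 min): 11:18
  after break (15 min): 11:33
  after task 2 (39 min): 12:12
  after break (16 min): 12:28
  after task 3 (50 min): 13:18
  after break (8 min): 13:26
  after task 4 (42 min): 14:08
Total elapsed: 203 minutes
End time: 14:08

14:08


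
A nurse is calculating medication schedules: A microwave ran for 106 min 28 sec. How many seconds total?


Minutes: 106
Extra seconds: 28
Seconds per minute: 60
Minutes to seconds: 106 x 60 = 6360
Total: 6360 + 28 = 6388

6388


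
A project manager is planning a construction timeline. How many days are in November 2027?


Month: November
Year: 2027
November is a 30-day month
Total: 30 days

30


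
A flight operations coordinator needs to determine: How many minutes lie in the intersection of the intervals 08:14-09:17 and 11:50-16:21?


Interval A: [494, 557] minutes from midnight
Interval B: [710, 981] minutes from midnight
Overlap start = max(494, 710) = 710
Overlap end = min(557, 981) = 557
End <= start, so the intervals do not overlap: 0 minutes

0


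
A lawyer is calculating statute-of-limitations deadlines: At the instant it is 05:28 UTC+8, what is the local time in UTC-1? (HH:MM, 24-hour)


Local time: 05:28 at UTC+8 (offset 8h)
Target zone: UTC-1 (offset -1h)
Difference: -1 - (8) = -9 hours
Calculation: 5 + (-9) = -4
Wraparound: (-4) mod 24 = 20
Result: 20:28

20:28


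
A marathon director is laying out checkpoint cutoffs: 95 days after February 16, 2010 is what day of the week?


Start: 2010-02-16 (Tuesday)
Step 1 - find target date: add 95 days
  2010-02-16 + 95 days = 2010-05-22
Step 2 - day of week:
  95 mod 7 = 4
  Tuesday + 4 days -> Saturday
Result: Saturday (2010-05-22)

Saturday


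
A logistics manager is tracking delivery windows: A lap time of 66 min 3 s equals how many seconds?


Minutes: 66
Seconds: 3
Convert minutes to seconds: 66 x 60 = 3960
Add remaining seconds: 3960 + 3 = 3963

3963


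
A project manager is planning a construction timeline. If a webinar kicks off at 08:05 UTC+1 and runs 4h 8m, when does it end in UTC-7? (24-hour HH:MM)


Start: 08:05 in UTC+1
Step 1 - add duration:
  minutes: 5 + 8 = 13
  hours: 8 + 4 + 0 = 12
  end in UTC+1: 12:13
Step 2 - convert UTC+1 -> UTC-7:
  offset difference: -7 - (1) = -8 hours
  12 + (-8) = 4 -> mod 24 = 4
Result: 04:13 in UTC-7

04:13


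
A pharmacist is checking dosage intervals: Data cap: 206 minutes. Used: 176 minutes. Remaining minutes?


Total budget: 206 minutes
Time used: 176 minutes
Remaining: 206 - 176 = 30 minutes
Percent used: 85.4%
Percent remaining: 14.6%

30


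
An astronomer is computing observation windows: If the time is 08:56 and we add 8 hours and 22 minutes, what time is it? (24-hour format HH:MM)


Start time: 08:56
Adding: 8 hours 22 minutes
Minutes: 56 + 22 = 78
Minute overflow: 78 >= 60, so carry 1 hour, minutes = 18
Hours: 8 + 8 + 1 = 17
Result: 17:18

17:18


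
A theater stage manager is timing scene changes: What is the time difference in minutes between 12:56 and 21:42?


Start time: 12:56 = 776 minutes from midnight
End time: 21:42 = 1302 minutes from midnight
Difference: 1302 - 776 = 526 minutes
That is 8 hours and 46 minutes

526


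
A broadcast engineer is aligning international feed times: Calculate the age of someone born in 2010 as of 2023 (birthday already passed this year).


Birth year: 2010
Current year: 2023
Age = current year - birth year
Age = 2023 - 2010 = 13

13


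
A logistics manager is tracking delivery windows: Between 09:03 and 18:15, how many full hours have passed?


Start: 09:03
End: 18:15
Hour difference: 18 - 9 = 9 hours
Minute difference: 15 - 3 = 12 minutes
Total minutes: 552
Complete hours: 552 / 60 = 9 (remainder 12)

9


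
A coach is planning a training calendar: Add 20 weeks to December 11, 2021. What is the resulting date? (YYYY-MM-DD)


Start: 2021-12-11
Weeks to add: 20
Convert to days: 20 x 7 = 140 days
Add 140 days to 2021-12-11
Result: 2022-04-30

2022-04-30


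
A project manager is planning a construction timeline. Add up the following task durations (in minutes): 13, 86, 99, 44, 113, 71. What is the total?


Durations: 13, 86, 99, 44, 113, 71
Running sum: 13
+ 86 = 99
+ 99 = 198
+ 44 = 242
+ 113 = 355
+ 71 = 426
Total duration: 426 minutes
That is 7 hours and 6 minutes

426


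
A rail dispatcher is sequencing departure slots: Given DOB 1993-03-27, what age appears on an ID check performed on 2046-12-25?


Birth: 1993-03-27
Reference: 2046-12-25
Year difference: 2046 - 1993 = 53
Has birthday (03-27) occurred by 12-25? Yes
Age in full years: 53

53


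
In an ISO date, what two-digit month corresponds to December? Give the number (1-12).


Calendar month order:
11. November
12. December <--
December is month number 12

12


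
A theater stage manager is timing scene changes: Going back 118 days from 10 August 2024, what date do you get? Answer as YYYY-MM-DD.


Start: 2024-08-10
Subtracting 118 days
Days already passed in August: 10
After going back through August: 108 more days to subtract
July 2024: 31 days, 77 remaining
June 2024: 30 days, 47 remaining
May 2024: 31 days, 16 remaining
April 2024 has 30 days, need 16
Result: 2024-04-14

2024-04-14


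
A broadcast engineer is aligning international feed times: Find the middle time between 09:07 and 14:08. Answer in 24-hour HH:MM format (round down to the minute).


Start time: 09:07 = 547 minutes from midnight
End time: 14:08 = 848 minutes from midnight
Sum: 547 + 848 = 1395
Midpoint: 1395 / 2 = 697 minutes
Convert: 697 / 60 = 11 hours, 37 minutes
Result: 11:37

11:37


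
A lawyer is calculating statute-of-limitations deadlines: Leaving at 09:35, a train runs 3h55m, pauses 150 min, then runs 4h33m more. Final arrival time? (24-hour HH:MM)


Depart: 09:35
Leg 1: +235 min -> 13:30
Layover: +150 min -> 16:00
Leg 2: +273 min -> 20:33
Total travel: 658 minutes = 10h 58m
Arrival: 20:33

20:33


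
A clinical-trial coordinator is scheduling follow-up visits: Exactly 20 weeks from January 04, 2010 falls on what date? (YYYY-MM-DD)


Start: 2010-01-04
Weeks to add: 20
Convert to days: 20 x 7 = 140 days
Add 140 days to 2010-01-04
Result: 2010-05-24

2010-05-24


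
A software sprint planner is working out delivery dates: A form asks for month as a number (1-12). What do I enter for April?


Calendar month order:
3. March
4. April <--
5. May
April is month number 4

4


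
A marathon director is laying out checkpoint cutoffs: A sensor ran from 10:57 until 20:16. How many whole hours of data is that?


Start: 10:57
End: 20:16
Hour difference: 20 - 10 = 10 hours
Minute difference: 16 - 57 = -41 minutes
Total minutes: 559
Complete hours: 559 / 60 = 9 (remainder 19)

9


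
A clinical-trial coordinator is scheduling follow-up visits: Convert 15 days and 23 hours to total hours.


Days: 15
Extra hours: 23
Hours per day: 24
Days to hours: 15 x 24 = 360
Total: 360 + 23 = 383

383


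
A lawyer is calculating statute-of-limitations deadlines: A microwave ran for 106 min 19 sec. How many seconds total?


Minutes: 106
Extra seconds: 19
Seconds per minute: 60
Minutes to seconds: 106 x 60 = 6360
Total: 6360 + 19 = 6379

6379


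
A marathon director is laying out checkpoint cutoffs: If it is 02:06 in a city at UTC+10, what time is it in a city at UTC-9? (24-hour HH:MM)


Local time: 02:06 at UTC+10 (offset 10h)
Target zone: UTC-9 (offset -9h)
Difference: -9 - (10) = -19 hours
Calculation: 2 + (-19) = -17
Wraparound: (-17) mod 24 = 7
Result: 07:06

07:06


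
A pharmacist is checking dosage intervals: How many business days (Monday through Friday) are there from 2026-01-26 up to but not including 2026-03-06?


Start: 2026-01-26 (Monday)
End (exclusive): 2026-03-06 (Friday)
Total calendar days: 39
Full weeks: 39 // 7 = 5 -> 25 weekdays
Remaining 4 days starting on Monday:
  Mon(w), Tue(w), Wed(w), Thu(w) -> 4 weekdays
Total business days: 25 + 4 = 29

29


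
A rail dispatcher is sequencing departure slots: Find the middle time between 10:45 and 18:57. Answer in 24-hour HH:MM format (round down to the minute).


Start time: 10:45 = 645 minutes from midnight
End time: 18:57 = 1137 minutes from midnight
Sum: 645 + 1137 = 1782
Midpoint: 1782 / 2 = 891 minutes
Convert: 891 / 60 = 14 hours, 51 minutes
Result: 14:51

14:51


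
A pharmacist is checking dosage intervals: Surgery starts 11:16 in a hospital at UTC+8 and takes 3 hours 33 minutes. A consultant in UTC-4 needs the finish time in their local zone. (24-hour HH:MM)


Start: 11:16 in UTC+8
Step 1 - add duration:
  minutes: 16 + 33 = 49
  hours: 11 + 3 + 0 = 14
  end in UTC+8: 14:49
Step 2 - convert UTC+8 -> UTC-4:
  offset difference: -4 - (8) = -12 hours
  14 + (-12) = 2 -> mod 24 = 2
Result: 02:49 in UTC-4

02:49


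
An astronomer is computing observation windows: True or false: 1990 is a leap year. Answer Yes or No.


Year: 1990
Divisible by 4? 1990 / 4 = 497.5 -> No
Not divisible by 4, so NOT a leap year

No


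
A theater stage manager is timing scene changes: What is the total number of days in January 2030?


Month: January
Year: 2030
January is a 31-day month
Total: 31 days

31


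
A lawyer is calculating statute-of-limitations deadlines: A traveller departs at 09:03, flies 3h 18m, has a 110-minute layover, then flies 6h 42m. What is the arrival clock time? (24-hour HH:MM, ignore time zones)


Depart: 09:03
Leg 1: +198 min -> 12:21
Layover: +110 min -> 14:11
Leg 2: +402 min -> 20:53
Total travel: 710 minutes = 11h 50m
Arrival: 20:53

20:53


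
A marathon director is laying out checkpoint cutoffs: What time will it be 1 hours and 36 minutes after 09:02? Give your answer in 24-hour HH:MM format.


Start time: 09:02
Adding: 1 hours 36 minutes
Minutes: 2 + 36 = 38
Hours: 9 + 1 + 0 = 10
Result: 10:38

10:38


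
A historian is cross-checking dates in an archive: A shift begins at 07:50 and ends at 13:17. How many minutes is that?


Start time: 07:50 = 470 minutes from midnight
End time: 13:17 = 797 minutes from midnight
Difference: 797 - 470 = 327 minutes
That is 5 hours and 27 minutes

327


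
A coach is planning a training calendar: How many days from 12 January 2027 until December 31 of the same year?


Start: January 12, 2027
End: December 31, 2027
Days left in January: 19
February: 28
March: 31
April: 30
May: 31
... plus remaining months
Sum of remaining months: 334
Total: 19 + 334 = 353

353


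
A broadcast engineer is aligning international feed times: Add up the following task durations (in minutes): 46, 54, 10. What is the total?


Durations: 46, 54, 10
Running sum: 46
+ 54 = 100
+ 10 = 110
Total duration: 110 minutes
That is 1 hours and 50 minutes

110


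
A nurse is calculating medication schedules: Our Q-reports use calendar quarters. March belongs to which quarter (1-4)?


Month: March (month 3)
Q1: January-March (months 1-3)
Q2: April-June (months 4-6)
Q3: July-September (months 7-9)
Q4: October-December (months 10-12)
Month 3 falls in Q1

1


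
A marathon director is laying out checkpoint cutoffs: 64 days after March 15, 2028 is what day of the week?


Start: 2028-03-15 (Wednesday)
Step 1 - find target date: add 64 days
  2028-03-15 + 64 days = 2028-05-18
Step 2 - day of week:
  64 mod 7 = 1
  Wednesday + 1 days -> Thursday
Result: Thursday (2028-05-18)

Thursday


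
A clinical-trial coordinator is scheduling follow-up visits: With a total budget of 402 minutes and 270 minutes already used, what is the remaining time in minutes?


Total budget: 402 minutes
Time used: 270 minutes
Remaining: 402 - 270 = 132 minutes
Percent used: 67.2%
Percent remaining: 32.8%

132


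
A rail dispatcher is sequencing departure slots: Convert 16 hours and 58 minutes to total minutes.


Hours: 16
Minutes: 58
Convert hours to minutes: 16 x 60 = 960
Add remaining minutes: 960 + 58 = 1018

1018


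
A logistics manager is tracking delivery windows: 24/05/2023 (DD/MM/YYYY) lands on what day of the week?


Date: 2023-05-24
January 1, 2023 is a Sunday
Day of year: 144
Offset from Jan 1: 143 days
143 mod 7 = 3
Result: Wednesday

Wednesday


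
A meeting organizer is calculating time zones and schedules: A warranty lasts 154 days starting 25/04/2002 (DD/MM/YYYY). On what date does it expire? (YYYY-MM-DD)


Start: 2002-04-25
Adding 154 days
Days remaining in April: 5
After April: 149 days still to add
May 2002: 31 days, 118 remaining
June 2002: 30 days, 88 remaining
July 2002: 31 days, 57 remaining
August 2002: 31 days, 26 remaining
Result: 2002-09-26

2002-09-26


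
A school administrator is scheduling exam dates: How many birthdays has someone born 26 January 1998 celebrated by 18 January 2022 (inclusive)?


Birth: 1998-01-26
Reference: 2022-01-18
Year difference: 2022 - 1998 = 24
Has birthday (01-26) occurred by 01-18? No
Birthday not yet reached this year -> subtract 1
Age in full years: 23

23


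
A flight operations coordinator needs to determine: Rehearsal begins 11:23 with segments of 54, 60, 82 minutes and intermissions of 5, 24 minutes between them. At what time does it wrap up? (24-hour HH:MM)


Start: 11:23 = 683 min from midnight
  after task 1 (54 min): 12:17
  after break (5 min): 12:22
  after task 2 (60 min): 13:22
  after break (24 min): 13:46
  after task 3 (82 min): 15:08
Total elapsed: 225 minutes
End time: 15:08

15:08


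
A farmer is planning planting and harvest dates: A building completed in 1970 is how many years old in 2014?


Birth year: 1970
Current year: 2014
Age = current year - birth year
Age = 2014 - 1970 = 44

44


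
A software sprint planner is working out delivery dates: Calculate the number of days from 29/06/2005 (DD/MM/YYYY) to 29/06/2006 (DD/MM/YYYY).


Start date: 2005-06-29
End date: 2006-06-29
Jun 2005: +2 days
Jul 2005: +31 days
Aug 2005: +31 days
... (10 more months)
Total: 365 days

365


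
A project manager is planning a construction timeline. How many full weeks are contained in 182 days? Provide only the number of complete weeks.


Total days: 182
Days per week: 7
Division: 182 / 7 = 26 remainder 0
Complete weeks: 26
Remaining days: 0

26


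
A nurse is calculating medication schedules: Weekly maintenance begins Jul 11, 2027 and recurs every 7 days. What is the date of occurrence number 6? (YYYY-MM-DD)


First occurrence: 2027-07-11 (occurrence 1)
Each occurrence is 7 days after the previous.
Occurrence 6 is 5 weeks after the first.
5 weeks = 35 days
2027-07-11 + 35 days = 2027-08-15

2027-08-15


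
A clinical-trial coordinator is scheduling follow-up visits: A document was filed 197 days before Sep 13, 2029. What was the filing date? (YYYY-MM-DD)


Start: 2029-09-13
Subtracting 197 days
Days already passed in September: 13
After going back through September: 184 more days to subtract
August 2029: 31 days, 153 remaining
July 2029: 31 days, 122 remaining
June 2029: 30 days, 92 remaining
May 2029: 31 days, 61 remaining
Result: 2029-02-28

2029-02-28


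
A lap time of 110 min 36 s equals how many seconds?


Minutes: 110
Seconds: 36
Convert minutes to seconds: 110 x 60 = 6600
Add remaining seconds: 6600 + 36 = 6636

6636


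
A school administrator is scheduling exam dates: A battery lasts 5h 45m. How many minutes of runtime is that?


Hours: 5
Extra minutes: 45
Minutes per hour: 60
Hours to minutes: 5 x 60 = 300
Total: 300 + 45 = 345

345


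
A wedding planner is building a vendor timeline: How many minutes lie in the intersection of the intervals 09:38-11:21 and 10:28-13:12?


Interval A: [578, 681] minutes from midnight
Interval B: [628, 792] minutes from midnight
Overlap start = max(578, 628) = 628
Overlap end = min(681, 792) = 681
Overlap = 681 - 628 = 53 minutes

53


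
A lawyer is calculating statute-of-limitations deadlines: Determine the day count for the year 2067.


Year: 2067
Check leap year rules:
Divisible by 4? No
2067 is not a leap year
Days: 365

365


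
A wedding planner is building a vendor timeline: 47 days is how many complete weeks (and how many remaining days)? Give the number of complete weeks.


Total days: 47
Days per week: 7
Division: 47 / 7 = 6 remainder 5
Complete weeks: 6
Remaining days: 5

6


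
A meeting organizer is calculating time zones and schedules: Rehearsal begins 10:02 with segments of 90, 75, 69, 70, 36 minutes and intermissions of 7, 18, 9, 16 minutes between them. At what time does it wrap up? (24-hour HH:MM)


Start: 10:02 = 602 min from midnight
  after task 1 (90 min): 11:32
  after break (7 min): 11:39
  after task 2 (75 min): 12:54
  after break (18 min): 13:12
  after task 3 (69 min): 14:21
  after break (9 min): 14:30
  after task 4 (70 min): 15:40
  after break (16 min): 15:56
  after task 5 (36 min): 16:32
Total elapsed: 390 minutes
End time: 16:32

16:32


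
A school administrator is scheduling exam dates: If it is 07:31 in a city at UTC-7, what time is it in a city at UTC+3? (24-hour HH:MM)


Local time: 07:31 at UTC-7 (offset -7h)
Target zone: UTC+3 (offset 3h)
Difference: 3 - (-7) = 10 hours
Calculation: 7 + (10) = 17
Result: 17:31

17:31


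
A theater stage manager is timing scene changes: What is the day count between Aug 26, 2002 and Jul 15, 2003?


Start date: 2002-08-26
End date: 2003-07-15
Aug 2002: +6 days
Sep 2002: +30 days
Oct 2002: +31 days
... (9 more months)
Total: 323 days

323


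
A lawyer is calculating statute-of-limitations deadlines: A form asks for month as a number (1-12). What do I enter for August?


Calendar month order:
7. July
8. August <--
9. September
August is month number 8

8


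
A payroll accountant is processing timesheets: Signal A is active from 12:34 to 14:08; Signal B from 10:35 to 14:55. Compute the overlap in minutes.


Interval A: [754, 848] minutes from midnight
Interval B: [635, 895] minutes from midnight
Overlap start = max(754, 635) = 754
Overlap end = min(848, 895) = 848
Overlap = 848 - 754 = 94 minutes

94


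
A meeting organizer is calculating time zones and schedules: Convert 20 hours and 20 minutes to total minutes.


Hours: 20
Minutes: 20
Convert hours to minutes: 20 x 60 = 1200
Add remaining minutes: 1200 + 20 = 1220

1220


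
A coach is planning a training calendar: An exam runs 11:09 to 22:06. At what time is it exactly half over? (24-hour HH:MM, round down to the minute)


Start time: 11:09 = 669 minutes from midnight
End time: 22:06 = 1326 minutes from midnight
Sum: 669 + 1326 = 1995
Midpoint: 1995 / 2 = 997 minutes
Convert: 997 / 60 = 16 hours, 37 minutes
Result: 16:37

16:37


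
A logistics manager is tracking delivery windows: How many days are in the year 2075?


Year: 2075
Check leap year rules:
Divisible by 4? No
2075 is not a leap year
Days: 365

365


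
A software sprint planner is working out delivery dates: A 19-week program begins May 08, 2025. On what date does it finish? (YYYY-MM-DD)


Start: 2025-05-08
Weeks to add: 19
Convert to days: 19 x 7 = 133 days
Add 133 days to 2025-05-08
Result: 2025-09-18

2025-09-18


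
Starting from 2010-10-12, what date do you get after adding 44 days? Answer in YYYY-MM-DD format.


Start: 2010-10-12
Adding 44 days
Days remaining in October: 19
After October: 25 days still to add
November 2010 has 30 days, need 25
Result: 2010-11-25

2010-11-25


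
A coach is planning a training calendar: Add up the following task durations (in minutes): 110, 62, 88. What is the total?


Durations: 110, 62, 88
Running sum: 110
+ 62 = 172
+ 88 = 260
Total duration: 260 minutes
That is 4 hours and 20 minutes

260


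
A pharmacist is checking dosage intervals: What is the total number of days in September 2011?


Month: September
Year: 2011
September is a 30-day month
Total: 30 days

30


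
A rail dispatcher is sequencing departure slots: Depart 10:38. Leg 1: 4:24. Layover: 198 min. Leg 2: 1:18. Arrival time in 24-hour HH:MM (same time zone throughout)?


Depart: 10:38
Leg 1: +264 min -> 15:02
Layover: +198 min -> 18:20
Leg 2: +78 min -> 19:38
Total travel: 540 minutes = 9h 0m
Arrival: 19:38

19:38


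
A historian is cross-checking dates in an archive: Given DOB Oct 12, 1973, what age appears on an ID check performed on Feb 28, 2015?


Birth: 1973-10-12
Reference: 2015-02-28
Year difference: 2015 - 1973 = 42
Has birthday (10-12) occurred by 02-28? No
Birthday not yet reached this year -> subtract 1
Age in full years: 41

41


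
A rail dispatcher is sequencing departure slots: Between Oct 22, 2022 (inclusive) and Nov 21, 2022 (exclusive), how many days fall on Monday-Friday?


Start: 2022-10-22 (Saturday)
End (exclusive): 2022-11-21 (Monday)
Total calendar days: 30
Full weeks: 30 // 7 = 4 -> 20 weekdays
Remaining 2 days starting on Saturday:
  Sat(-), Sun(-) -> 0 weekdays
Total business days: 20 + 0 = 20

20


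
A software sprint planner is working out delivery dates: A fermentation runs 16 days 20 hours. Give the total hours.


Days: 16
Extra hours: 20
Hours per day: 24
Days to hours: 16 x 24 = 384
Total: 384 + 20 = 404

404


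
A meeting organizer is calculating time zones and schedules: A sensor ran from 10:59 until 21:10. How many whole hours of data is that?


Start: 10:59
End: 21:10
Hour difference: 21 - 10 = 11 hours
Minute difference: 10 - 59 = -49 minutes
Total minutes: 611
Complete hours: 611 / 60 = 10 (remainder 11)

10


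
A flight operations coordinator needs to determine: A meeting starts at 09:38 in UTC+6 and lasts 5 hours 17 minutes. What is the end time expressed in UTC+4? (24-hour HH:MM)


Start: 09:38 in UTC+6
Step 1 - add duration:
  minutes: 38 + 17 = 55
  hours: 9 + 5 + 0 = 14
  end in UTC+6: 14:55
Step 2 - convert UTC+6 -> UTC+4:
  offset difference: 4 - (6) = -2 hours
  14 + (-2) = 12 -> mod 24 = 12
Result: 12:55 in UTC+4

12:55


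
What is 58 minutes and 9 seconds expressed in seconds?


Minutes: 58
Extra seconds: 9
Seconds per minute: 60
Minutes to seconds: 58 x 60 = 3480
Total: 3480 + 9 = 3489

3489


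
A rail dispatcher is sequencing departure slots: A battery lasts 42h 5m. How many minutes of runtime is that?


Hours: 42
Extra minutes: 5
Minutes per hour: 60
Hours to minutes: 42 x 60 = 2520
Total: 2520 + 5 = 2525

2525


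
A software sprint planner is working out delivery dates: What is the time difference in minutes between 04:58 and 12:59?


Start time: 04:58 = 298 minutes from midnight
End time: 12:59 = 779 minutes from midnight
Difference: 779 - 298 = 481 minutes
That is 8 hours and 1 minutes

481


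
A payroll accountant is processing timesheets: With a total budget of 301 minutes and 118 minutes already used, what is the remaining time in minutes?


Total budget: 301 minutes
Time used: 118 minutes
Remaining: 301 - 118 = 183 minutes
Percent used: 39.2%
Percent remaining: 60.8%

183


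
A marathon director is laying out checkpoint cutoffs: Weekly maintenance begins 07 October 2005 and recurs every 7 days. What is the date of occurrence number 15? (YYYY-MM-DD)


First occurrence: 2005-10-07 (occurrence 1)
Each occurrence is 7 days after the previous.
Occurrence 15 is 14 weeks after the first.
14 weeks = 98 days
2005-10-07 + 98 days = 2006-01-13

2006-01-13


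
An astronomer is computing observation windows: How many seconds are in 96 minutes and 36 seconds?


Minutes: 96
Seconds: 36
Convert minutes to seconds: 96 x 60 = 5760
Add remaining seconds: 5760 + 36 = 5796

5796


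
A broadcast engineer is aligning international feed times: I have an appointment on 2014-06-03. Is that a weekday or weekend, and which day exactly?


Date: 2014-06-03
January 1, 2014 is a Wednesday
Day of year: 154
Offset from Jan 1: 153 days
153 mod 7 = 6
Result: Tuesday

Tuesday


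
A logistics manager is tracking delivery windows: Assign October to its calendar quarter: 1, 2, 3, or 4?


Month: October (month 10)
Q1: January-March (months 1-3)
Q2: April-June (months 4-6)
Q3: July-September (months 7-9)
Q4: October-December (months 10-12)
Month 10 falls in Q4

4


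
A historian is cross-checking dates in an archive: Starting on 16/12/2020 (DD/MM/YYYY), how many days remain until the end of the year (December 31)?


Start: December 16, 2020
End: December 31, 2020
Days left in December: 15
Total: 15 days

15


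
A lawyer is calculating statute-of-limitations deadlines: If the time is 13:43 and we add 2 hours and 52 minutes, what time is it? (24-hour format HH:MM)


Start time: 13:43
Adding: 2 hours 52 minutes
Minutes: 43 + 52 = 95
Minute overflow: 95 >= 60, so carry 1 hour, minutes = 35
Hours: 13 + 2 + 1 = 16
Result: 16:35

16:35


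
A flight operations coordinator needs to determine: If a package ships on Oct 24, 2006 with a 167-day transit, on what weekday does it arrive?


Start: 2006-10-24 (Tuesday)
Step 1 - find target date: add 167 days
  2006-10-24 + 167 days = 2007-04-09
Step 2 - day of week:
  167 mod 7 = 6
  Tuesday + 6 days -> Monday
Result: Monday (2007-04-09)

Monday


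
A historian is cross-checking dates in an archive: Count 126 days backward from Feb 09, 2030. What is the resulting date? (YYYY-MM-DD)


Start: 2030-02-09
Subtracting 126 days
Days already passed in February: 9
After going back through February: 117 more days to subtract
January 2030: 31 days, 86 remaining
December 2029: 31 days, 55 remaining
November 2029: 30 days, 25 remaining
October 2029 has 31 days, need 25
Result: 2029-10-06

2029-10-06


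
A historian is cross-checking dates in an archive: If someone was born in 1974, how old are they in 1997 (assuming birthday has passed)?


Birth year: 1974
Current year: 1997
Age = current year - birth year
Age = 1997 - 1974 = 23

23


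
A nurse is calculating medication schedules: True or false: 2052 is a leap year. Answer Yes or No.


Year: 2052
Divisible by 4? 2052 / 4 = 513.0 -> Yes
Divisible by 100? 2052 / 100 = 20.52 -> No
Divisible by 4 but not 100, so it IS a leap year

Yes


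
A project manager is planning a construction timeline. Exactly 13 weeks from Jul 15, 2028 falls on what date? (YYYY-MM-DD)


Start: 2028-07-15
Weeks to add: 13
Convert to days: 13 x 7 = 91 days
Add 91 days to 2028-07-15
Result: 2028-10-14

2028-10-14


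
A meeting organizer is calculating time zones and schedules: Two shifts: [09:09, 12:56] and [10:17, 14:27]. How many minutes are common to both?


Interval A: [549, 776] minutes from midnight
Interval B: [617, 867] minutes from midnight
Overlap start = max(549, 617) = 617
Overlap end = min(776, 867) = 776
Overlap = 776 - 617 = 159 minutes

159


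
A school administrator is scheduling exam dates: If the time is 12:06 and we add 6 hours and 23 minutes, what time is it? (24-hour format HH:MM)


Start time: 12:06
Adding: 6 hours 23 minutes
Minutes: 6 + 23 = 29
Hours: 12 + 6 + 0 = 18
Result: 18:29

18:29


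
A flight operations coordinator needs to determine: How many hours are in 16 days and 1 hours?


Days: 16
Extra hours: 1
Hours per day: 24
Days to hours: 16 x 24 = 384
Total: 384 + 1 = 385

385


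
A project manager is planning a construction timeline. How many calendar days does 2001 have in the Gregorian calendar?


Year: 2001
Check leap year rules:
Divisible by 4? No
2001 is not a leap year
Days: 365

365


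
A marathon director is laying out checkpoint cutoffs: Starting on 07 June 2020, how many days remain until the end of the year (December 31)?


Start: June 07, 2020
End: December 31, 2020
Days left in June: 23
July: 31
August: 31
September: 30
October: 31
... plus remaining months
Sum of remaining months: 184
Total: 23 + 184 = 207

207


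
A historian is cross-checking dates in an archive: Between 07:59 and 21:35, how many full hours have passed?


Start: 07:59
End: 21:35
Hour difference: 21 - 7 = 14 hours
Minute difference: 35 - 59 = -24 minutes
Total minutes: 816
Complete hours: 816 / 60 = 13 (remainder 36)

13


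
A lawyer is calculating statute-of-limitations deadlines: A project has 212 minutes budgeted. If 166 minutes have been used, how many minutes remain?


Total budget: 212 minutes
Time used: 166 minutes
Remaining: 212 - 166 = 46 minutes
Percent used: 78.3%
Percent remaining: 21.7%

46


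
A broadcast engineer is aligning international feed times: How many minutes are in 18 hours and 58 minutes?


Hours: 18
Minutes: 58
Convert hours to minutes: 18 x 60 = 1080
Add remaining minutes: 1080 + 58 = 1138

1138


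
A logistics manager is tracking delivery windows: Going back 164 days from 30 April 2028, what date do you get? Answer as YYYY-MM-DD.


Start: 2028-04-30
Subtracting 164 days
Days already passed in April: 30
After going back through April: 134 more days to subtract
March 2028: 31 days, 103 remaining
February 2028: 29 days, 74 remaining
January 2028: 31 days, 43 remaining
December 2027: 31 days, 12 remaining
Result: 2027-11-18

2027-11-18


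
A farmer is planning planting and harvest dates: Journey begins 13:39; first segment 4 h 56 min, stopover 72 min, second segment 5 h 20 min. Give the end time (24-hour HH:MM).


Depart: 13:39
Leg 1: +296 min -> 18:35
Layover: +72 min -> 19:47
Leg 2: +320 min -> 01:07
Total travel: 688 minutes = 11h 28m
Arrival: 01:07

01:07


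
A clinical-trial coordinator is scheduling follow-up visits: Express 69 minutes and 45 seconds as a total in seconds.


Minutes: 69
Seconds: 45
Convert minutes to seconds: 69 x 60 = 4140
Add remaining seconds: 4140 + 45 = 4185

4185


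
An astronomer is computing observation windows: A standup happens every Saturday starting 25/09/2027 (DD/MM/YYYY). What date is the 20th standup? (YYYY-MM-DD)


First occurrence: 2027-09-25 (occurrence 1)
Each occurrence is 7 days after the previous.
Occurrence 20 is 19 weeks after the first.
19 weeks = 133 days
2027-09-25 + 133 days = 2028-02-05

2028-02-05


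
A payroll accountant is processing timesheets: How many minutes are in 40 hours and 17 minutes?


Hours: 40
Extra minutes: 17
Minutes per hour: 60
Hours to minutes: 40 x 60 = 2400
Total: 2400 + 17 = 2417

2417


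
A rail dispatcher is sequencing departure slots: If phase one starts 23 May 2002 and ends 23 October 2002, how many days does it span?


Start date: 2002-05-23
End date: 2002-10-23
May 2002: +9 days
Jun 2002: +30 days
Jul 2002: +31 days
... (3 more months)
Total: 153 days

153


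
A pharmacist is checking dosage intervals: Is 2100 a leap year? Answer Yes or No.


Year: 2100
Divisible by 4? 2100 / 4 = 525.0 -> Yes
Divisible by 100? 2100 / 100 = 21.0 -> Yes
Divisible by 400? 2100 / 400 = 5.25 -> No
Divisible by 100 but not 400, so NOT a leap year

No


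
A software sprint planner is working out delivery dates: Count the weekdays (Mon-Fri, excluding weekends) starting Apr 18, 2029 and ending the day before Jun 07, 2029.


Start: 2029-04-18 (Wednesday)
End (exclusive): 2029-06-07 (Thursday)
Total calendar days: 50
Full weeks: 50 // 7 = 7 -> 35 weekdays
Remaining 1 days starting on Wednesday:
  Wed(w) -> 1 weekdays
Total business days: 35 + 1 = 36

36


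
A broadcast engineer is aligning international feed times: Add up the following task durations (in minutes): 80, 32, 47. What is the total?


Durations: 80, 32, 47
Running sum: 80
+ 32 = 112
+ 47 = 159
Total duration: 159 minutes
That is 2 hours and 39 minutes

159


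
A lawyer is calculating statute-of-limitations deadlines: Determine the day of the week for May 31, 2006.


Date: 2006-05-31
January 1, 2006 is a Sunday
Day of year: 151
Offset from Jan 1: 150 days
150 mod 7 = 3
Result: Wednesday

Wednesday


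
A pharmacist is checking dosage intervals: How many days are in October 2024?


Month: October
Year: 2024
October is a 31-day month
Total: 31 days

31


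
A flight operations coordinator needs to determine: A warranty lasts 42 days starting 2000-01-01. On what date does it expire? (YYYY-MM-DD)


Start: 2000-01-01
Adding 42 days
Days remaining in January: 30
After January: 12 days still to add
February 2000 has 29 days, need 12
Result: 2000-02-12

2000-02-12


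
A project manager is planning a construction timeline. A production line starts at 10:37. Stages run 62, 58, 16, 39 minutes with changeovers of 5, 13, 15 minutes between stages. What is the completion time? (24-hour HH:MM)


Start: 10:37 = 637 min from midnight
  after task 1 (62 min): 11:39
  after break (5 min): 11:44
  after task 2 (58 min): 12:42
  after break (13 min): 12:55
  after task 3 (16 min): 13:11
  after break (15 min): 13:26
  after task 4 (39 min): 14:05
Total elapsed: 208 minutes
End time: 14:05

14:05


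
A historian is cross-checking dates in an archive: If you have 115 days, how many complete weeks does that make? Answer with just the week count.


Total days: 115
Days per week: 7
Division: 115 / 7 = 16 remainder 3
Complete weeks: 16
Remaining days: 3

16


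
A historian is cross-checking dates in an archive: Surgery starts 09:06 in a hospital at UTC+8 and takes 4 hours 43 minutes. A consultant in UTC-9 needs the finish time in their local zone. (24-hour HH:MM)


Start: 09:06 in UTC+8
Step 1 - add duration:
  minutes: 6 + 43 = 49
  hours: 9 + 4 + 0 = 13
  end in UTC+8: 13:49
Step 2 - convert UTC+8 -> UTC-9:
  offset difference: -9 - (8) = -17 hours
  13 + (-17) = -4 -> mod 24 = 20
Result: 20:49 in UTC-9

20:49


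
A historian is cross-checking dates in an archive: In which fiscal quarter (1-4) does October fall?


Month: October (month 10)
Q1: January-March (months 1-3)
Q2: April-June (months 4-6)
Q3: July-September (months 7-9)
Q4: October-December (months 10-12)
Month 10 falls in Q4

4


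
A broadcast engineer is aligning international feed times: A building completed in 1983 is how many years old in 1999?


Birth year: 1983
Current year: 1999
Age = current year - birth year
Age = 1999 - 1983 = 16

16


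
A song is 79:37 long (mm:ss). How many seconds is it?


Minutes: 79
Extra seconds: 37
Seconds per minute: 60
Minutes to seconds: 79 x 60 = 4740
Total: 4740 + 37 = 4777

4777


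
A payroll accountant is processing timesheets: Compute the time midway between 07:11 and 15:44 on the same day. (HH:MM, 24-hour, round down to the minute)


Start time: 07:11 = 431 minutes from midnight
End time: 15:44 = 944 minutes from midnight
Sum: 431 + 944 = 1375
Midpoint: 1375 / 2 = 687 minutes
Convert: 687 / 60 = 11 hours, 27 minutes
Result: 11:27

11:27


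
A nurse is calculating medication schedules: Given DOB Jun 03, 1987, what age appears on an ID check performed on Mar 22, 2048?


Birth: 1987-06-03
Reference: 2048-03-22
Year difference: 2048 - 1987 = 61
Has birthday (06-03) occurred by 03-22? No
Birthday not yet reached this year -> subtract 1
Age in full years: 60

60


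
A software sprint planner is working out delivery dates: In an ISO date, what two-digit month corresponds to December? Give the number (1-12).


Calendar month order:
11. November
12. December <--
December is month number 12

12


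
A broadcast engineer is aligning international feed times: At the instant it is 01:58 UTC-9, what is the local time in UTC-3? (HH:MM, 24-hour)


Local time: 01:58 at UTC-9 (offset -9h)
Target zone: UTC-3 (offset -3h)
Difference: -3 - (-9) = 6 hours
Calculation: 1 + (6) = 7
Result: 07:58

07:58


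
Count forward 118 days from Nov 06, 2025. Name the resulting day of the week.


Start: 2025-11-06 (Thursday)
Step 1 - find target date: add 118 days
  2025-11-06 + 118 days = 2026-03-04
Step 2 - day of week:
  118 mod 7 = 6
  Thursday + 6 days -> Wednesday
Result: Wednesday (2026-03-04)

Wednesday


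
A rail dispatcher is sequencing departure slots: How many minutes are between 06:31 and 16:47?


Start time: 06:31 = 391 minutes from midnight
End time: 16:47 = 1007 minutes from midnight
Difference: 1007 - 391 = 616 minutes
That is 10 hours and 16 minutes

616


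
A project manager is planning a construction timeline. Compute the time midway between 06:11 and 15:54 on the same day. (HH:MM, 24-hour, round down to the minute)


Start time: 06:11 = 371 minutes from midnight
End time: 15:54 = 954 minutes from midnight
Sum: 371 + 954 = 1325
Midpoint: 1325 / 2 = 662 minutes
Convert: 662 / 60 = 11 hours, 2 minutes
Result: 11:02

11:02


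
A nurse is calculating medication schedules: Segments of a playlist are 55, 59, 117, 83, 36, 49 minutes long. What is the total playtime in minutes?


Durations: 55, 59, 117, 83, 36, 49
Running sum: 55
+ 59 = 114
+ 117 = 231
+ 83 = 314
+ 36 = 350
+ 49 = 399
Total duration: 399 minutes
That is 6 hours and 39 minutes

399


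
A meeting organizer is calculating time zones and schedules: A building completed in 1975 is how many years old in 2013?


Birth year: 1975
Current year: 2013
Age = current year - birth year
Age = 2013 - 1975 = 38

38


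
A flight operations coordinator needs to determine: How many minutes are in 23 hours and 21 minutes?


Hours: 23
Minutes: 21
Convert hours to minutes: 23 x 60 = 1380
Add remaining minutes: 1380 + 21 = 1401

1401
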